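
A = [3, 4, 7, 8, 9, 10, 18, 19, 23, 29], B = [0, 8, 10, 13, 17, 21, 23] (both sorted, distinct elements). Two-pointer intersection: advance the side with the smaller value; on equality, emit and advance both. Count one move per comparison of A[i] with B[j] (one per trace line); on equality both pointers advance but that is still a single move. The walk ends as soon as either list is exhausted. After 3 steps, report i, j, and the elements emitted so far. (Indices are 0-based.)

i=2, j=1, emitted=[]

i=0 j=0: 3>0, j++
i=0 j=1: 3<8, i++
i=1 j=1: 4<8, i++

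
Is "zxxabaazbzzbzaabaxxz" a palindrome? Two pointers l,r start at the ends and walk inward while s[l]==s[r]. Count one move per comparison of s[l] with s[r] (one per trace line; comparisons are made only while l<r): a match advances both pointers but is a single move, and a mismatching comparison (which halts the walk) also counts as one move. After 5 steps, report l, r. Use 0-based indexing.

l=0 r=19: 'z'=='z', l++,r--
l=1 r=18: 'x'=='x', l++,r--
l=2 r=17: 'x'=='x', l++,r--
l=3 r=16: 'a'=='a', l++,r--
l=4 r=15: 'b'=='b', l++,r--

l=5, r=14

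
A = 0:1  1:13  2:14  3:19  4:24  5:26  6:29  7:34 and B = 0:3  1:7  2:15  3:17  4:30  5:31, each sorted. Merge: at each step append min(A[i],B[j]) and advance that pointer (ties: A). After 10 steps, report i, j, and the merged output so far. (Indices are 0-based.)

i=6, j=4, merged so far=[1, 3, 7, 13, 14, 15, 17, 19, 24, 26]

i=0 j=0: A[i]=1<=B[j]=3 take 1, i++
i=1 j=0: A[i]=13>B[j]=3 take 3, j++
i=1 j=1: A[i]=13>B[j]=7 take 7, j++
i=1 j=2: A[i]=13<=B[j]=15 take 13, i++
i=2 j=2: A[i]=14<=B[j]=15 take 14, i++
i=3 j=2: A[i]=19>B[j]=15 take 15, j++
i=3 j=3: A[i]=19>B[j]=17 take 17, j++
i=3 j=4: A[i]=19<=B[j]=30 take 19, i++
i=4 j=4: A[i]=24<=B[j]=30 take 24, i++
i=5 j=4: A[i]=26<=B[j]=30 take 26, i++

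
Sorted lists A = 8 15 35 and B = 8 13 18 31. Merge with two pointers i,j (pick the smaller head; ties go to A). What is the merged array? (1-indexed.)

[8, 8, 13, 15, 18, 31, 35]

i=1 j=1: A[i]=8<=B[j]=8 take 8, i++
i=2 j=1: A[i]=15>B[j]=8 take 8, j++
i=2 j=2: A[i]=15>B[j]=13 take 13, j++
i=2 j=3: A[i]=15<=B[j]=18 take 15, i++
i=3 j=3: A[i]=35>B[j]=18 take 18, j++
i=3 j=4: A[i]=35>B[j]=31 take 31, j++
i=3 j=5: B done, take A[i]=35, i++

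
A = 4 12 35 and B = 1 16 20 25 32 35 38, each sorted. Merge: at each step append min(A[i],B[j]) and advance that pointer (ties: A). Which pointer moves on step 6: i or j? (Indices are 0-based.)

[i=0,j=0] A[i]=4>B[j]=1 take 1 → j++
[i=0,j=1] A[i]=4<=B[j]=16 take 4 → i++
[i=1,j=1] A[i]=12<=B[j]=16 take 12 → i++
[i=2,j=1] A[i]=35>B[j]=16 take 16 → j++
[i=2,j=2] A[i]=35>B[j]=20 take 20 → j++
[i=2,j=3] A[i]=35>B[j]=25 take 25 → j++

j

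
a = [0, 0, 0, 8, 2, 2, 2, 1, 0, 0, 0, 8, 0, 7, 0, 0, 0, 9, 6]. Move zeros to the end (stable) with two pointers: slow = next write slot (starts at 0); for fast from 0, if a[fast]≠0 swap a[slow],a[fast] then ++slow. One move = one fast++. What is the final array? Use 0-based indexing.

(s=0,f=0) a[fast]=0 → fast++
(s=0,f=1) a[fast]=0 → fast++
(s=0,f=2) a[fast]=0 → fast++
(s=0,f=3) a[fast]=8≠0 swap→a[0]=8 → slow++,fast++
(s=1,f=4) a[fast]=2≠0 swap→a[1]=2 → slow++,fast++
(s=2,f=5) a[fast]=2≠0 swap→a[2]=2 → slow++,fast++
(s=3,f=6) a[fast]=2≠0 swap→a[3]=2 → slow++,fast++
(s=4,f=7) a[fast]=1≠0 swap→a[4]=1 → slow++,fast++
(s=5,f=8) a[fast]=0 → fast++
(s=5,f=9) a[fast]=0 → fast++
(s=5,f=10) a[fast]=0 → fast++
(s=5,f=11) a[fast]=8≠0 swap→a[5]=8 → slow++,fast++
(s=6,f=12) a[fast]=0 → fast++
(s=6,f=13) a[fast]=7≠0 swap→a[6]=7 → slow++,fast++
(s=7,f=14) a[fast]=0 → fast++
(s=7,f=15) a[fast]=0 → fast++
(s=7,f=16) a[fast]=0 → fast++
(s=7,f=17) a[fast]=9≠0 swap→a[7]=9 → slow++,fast++
(s=8,f=18) a[fast]=6≠0 swap→a[8]=6 → slow++,fast++

[8, 2, 2, 2, 1, 8, 7, 9, 6, 0, 0, 0, 0, 0, 0, 0, 0, 0, 0]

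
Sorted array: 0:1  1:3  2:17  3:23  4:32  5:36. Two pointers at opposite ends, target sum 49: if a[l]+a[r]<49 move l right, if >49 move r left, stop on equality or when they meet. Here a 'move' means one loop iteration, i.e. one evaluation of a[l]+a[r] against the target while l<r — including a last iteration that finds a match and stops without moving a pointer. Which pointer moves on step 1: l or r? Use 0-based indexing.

l

[0,5] 1+36=37 <49 → l++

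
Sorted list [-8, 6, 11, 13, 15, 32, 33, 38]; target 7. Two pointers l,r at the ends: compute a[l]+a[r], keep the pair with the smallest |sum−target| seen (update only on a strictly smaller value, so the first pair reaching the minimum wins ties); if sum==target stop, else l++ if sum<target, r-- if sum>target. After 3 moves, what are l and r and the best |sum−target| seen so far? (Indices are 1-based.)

l=1 r=8: -8+38=30 d=23 *, r--
l=1 r=7: -8+33=25 d=18 *, r--
l=1 r=6: -8+32=24 d=17 *, r--

l=1, r=5, best |Δ|=17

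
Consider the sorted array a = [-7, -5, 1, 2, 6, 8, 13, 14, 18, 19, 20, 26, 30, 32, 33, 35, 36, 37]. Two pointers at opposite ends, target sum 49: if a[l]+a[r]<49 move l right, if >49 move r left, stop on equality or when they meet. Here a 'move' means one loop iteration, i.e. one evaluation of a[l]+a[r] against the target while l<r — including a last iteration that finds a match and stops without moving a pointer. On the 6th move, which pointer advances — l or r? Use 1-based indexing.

[1,18] -7+37=30 <49 → l++
[2,18] -5+37=32 <49 → l++
[3,18] 1+37=38 <49 → l++
[4,18] 2+37=39 <49 → l++
[5,18] 6+37=43 <49 → l++
[6,18] 8+37=45 <49 → l++

l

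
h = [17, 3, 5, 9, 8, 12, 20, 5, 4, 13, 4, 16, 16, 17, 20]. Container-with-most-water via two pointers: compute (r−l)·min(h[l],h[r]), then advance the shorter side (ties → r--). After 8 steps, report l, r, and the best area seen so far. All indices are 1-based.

l=7, r=13, best area=238

l=1 r=15: min(17,20)*14=238 best=238 *, l++
l=2 r=15: min(3,20)*13=39 best=238, l++
l=3 r=15: min(5,20)*12=60 best=238, l++
l=4 r=15: min(9,20)*11=99 best=238, l++
l=5 r=15: min(8,20)*10=80 best=238, l++
l=6 r=15: min(12,20)*9=108 best=238, l++
l=7 r=15: min(20,20)*8=160 best=238, r--
l=7 r=14: min(20,17)*7=119 best=238, r--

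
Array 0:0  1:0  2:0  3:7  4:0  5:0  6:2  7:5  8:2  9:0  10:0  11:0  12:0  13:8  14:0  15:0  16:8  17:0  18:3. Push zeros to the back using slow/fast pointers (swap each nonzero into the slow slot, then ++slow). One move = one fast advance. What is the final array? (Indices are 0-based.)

(s=0,f=0) a[fast]=0 → fast++
(s=0,f=1) a[fast]=0 → fast++
(s=0,f=2) a[fast]=0 → fast++
(s=0,f=3) a[fast]=7≠0 swap→a[0]=7 → slow++,fast++
(s=1,f=4) a[fast]=0 → fast++
(s=1,f=5) a[fast]=0 → fast++
(s=1,f=6) a[fast]=2≠0 swap→a[1]=2 → slow++,fast++
(s=2,f=7) a[fast]=5≠0 swap→a[2]=5 → slow++,fast++
(s=3,f=8) a[fast]=2≠0 swap→a[3]=2 → slow++,fast++
(s=4,f=9) a[fast]=0 → fast++
(s=4,f=10) a[fast]=0 → fast++
(s=4,f=11) a[fast]=0 → fast++
(s=4,f=12) a[fast]=0 → fast++
(s=4,f=13) a[fast]=8≠0 swap→a[4]=8 → slow++,fast++
(s=5,f=14) a[fast]=0 → fast++
(s=5,f=15) a[fast]=0 → fast++
(s=5,f=16) a[fast]=8≠0 swap→a[5]=8 → slow++,fast++
(s=6,f=17) a[fast]=0 → fast++
(s=6,f=18) a[fast]=3≠0 swap→a[6]=3 → slow++,fast++

[7, 2, 5, 2, 8, 8, 3, 0, 0, 0, 0, 0, 0, 0, 0, 0, 0, 0, 0]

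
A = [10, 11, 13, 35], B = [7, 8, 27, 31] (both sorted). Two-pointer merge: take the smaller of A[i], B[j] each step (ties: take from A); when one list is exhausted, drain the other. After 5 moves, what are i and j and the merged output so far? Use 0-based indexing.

[i=0,j=0] A[i]=10>B[j]=7 take 7 → j++
[i=0,j=1] A[i]=10>B[j]=8 take 8 → j++
[i=0,j=2] A[i]=10<=B[j]=27 take 10 → i++
[i=1,j=2] A[i]=11<=B[j]=27 take 11 → i++
[i=2,j=2] A[i]=13<=B[j]=27 take 13 → i++

i=3, j=2, merged so far=[7, 8, 10, 11, 13]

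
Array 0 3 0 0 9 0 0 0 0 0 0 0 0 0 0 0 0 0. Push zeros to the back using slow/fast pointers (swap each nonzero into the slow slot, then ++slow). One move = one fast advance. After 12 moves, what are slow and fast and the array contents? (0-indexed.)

slow=2, fast=12, a=[3, 9, 0, 0, 0, 0, 0, 0, 0, 0, 0, 0, 0, 0, 0, 0, 0, 0]

(s=0,f=0) a[fast]=0 → fast++
(s=0,f=1) a[fast]=3≠0 swap→a[0]=3 → slow++,fast++
(s=1,f=2) a[fast]=0 → fast++
(s=1,f=3) a[fast]=0 → fast++
(s=1,f=4) a[fast]=9≠0 swap→a[1]=9 → slow++,fast++
(s=2,f=5) a[fast]=0 → fast++
(s=2,f=6) a[fast]=0 → fast++
(s=2,f=7) a[fast]=0 → fast++
(s=2,f=8) a[fast]=0 → fast++
(s=2,f=9) a[fast]=0 → fast++
(s=2,f=10) a[fast]=0 → fast++
(s=2,f=11) a[fast]=0 → fast++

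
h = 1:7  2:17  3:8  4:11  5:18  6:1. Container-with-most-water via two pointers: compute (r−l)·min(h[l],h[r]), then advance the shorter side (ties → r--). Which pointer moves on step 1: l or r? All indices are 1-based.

r

l=1 r=6: min(7,1)*5=5 best=5 *, r--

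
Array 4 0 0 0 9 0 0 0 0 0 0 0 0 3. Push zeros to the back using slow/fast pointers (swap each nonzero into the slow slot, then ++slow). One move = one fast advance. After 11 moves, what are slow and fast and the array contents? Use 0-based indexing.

slow=2, fast=11, a=[4, 9, 0, 0, 0, 0, 0, 0, 0, 0, 0, 0, 0, 3]

slow=0 fast=0: a[fast]=4≠0 swap→a[0]=4, slow++,fast++
slow=1 fast=1: a[fast]=0, fast++
slow=1 fast=2: a[fast]=0, fast++
slow=1 fast=3: a[fast]=0, fast++
slow=1 fast=4: a[fast]=9≠0 swap→a[1]=9, slow++,fast++
slow=2 fast=5: a[fast]=0, fast++
slow=2 fast=6: a[fast]=0, fast++
slow=2 fast=7: a[fast]=0, fast++
slow=2 fast=8: a[fast]=0, fast++
slow=2 fast=9: a[fast]=0, fast++
slow=2 fast=10: a[fast]=0, fast++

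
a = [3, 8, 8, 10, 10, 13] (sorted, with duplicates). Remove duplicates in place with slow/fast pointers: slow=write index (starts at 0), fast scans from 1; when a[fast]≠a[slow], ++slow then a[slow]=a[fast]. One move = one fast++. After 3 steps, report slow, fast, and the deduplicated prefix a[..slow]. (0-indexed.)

slow=2, fast=4, prefix=[3, 8, 10]

slow=0 fast=1: a[fast]=8≠a[slow]=3 write a[1]=8, slow++,fast++
slow=1 fast=2: a[fast]=8=a[slow] dup, fast++
slow=1 fast=3: a[fast]=10≠a[slow]=8 write a[2]=10, slow++,fast++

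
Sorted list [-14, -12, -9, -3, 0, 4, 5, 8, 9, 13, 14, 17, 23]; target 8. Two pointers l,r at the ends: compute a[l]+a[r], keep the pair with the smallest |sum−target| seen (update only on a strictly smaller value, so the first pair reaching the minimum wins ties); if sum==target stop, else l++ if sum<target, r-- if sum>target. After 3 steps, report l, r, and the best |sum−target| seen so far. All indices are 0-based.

l=2, r=11, best |Δ|=1

[0,12] -14+23=9 d=1 * → r--
[0,11] -14+17=3 d=5 → l++
[1,11] -12+17=5 d=3 → l++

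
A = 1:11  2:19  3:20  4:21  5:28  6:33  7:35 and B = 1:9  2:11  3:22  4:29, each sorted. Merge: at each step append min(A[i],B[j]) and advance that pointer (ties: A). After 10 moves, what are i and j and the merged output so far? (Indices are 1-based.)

[i=1,j=1] A[i]=11>B[j]=9 take 9 → j++
[i=1,j=2] A[i]=11<=B[j]=11 take 11 → i++
[i=2,j=2] A[i]=19>B[j]=11 take 11 → j++
[i=2,j=3] A[i]=19<=B[j]=22 take 19 → i++
[i=3,j=3] A[i]=20<=B[j]=22 take 20 → i++
[i=4,j=3] A[i]=21<=B[j]=22 take 21 → i++
[i=5,j=3] A[i]=28>B[j]=22 take 22 → j++
[i=5,j=4] A[i]=28<=B[j]=29 take 28 → i++
[i=6,j=4] A[i]=33>B[j]=29 take 29 → j++
[i=6,j=5] B done, take A[i]=33 → i++

i=7, j=5, merged so far=[9, 11, 11, 19, 20, 21, 22, 28, 29, 33]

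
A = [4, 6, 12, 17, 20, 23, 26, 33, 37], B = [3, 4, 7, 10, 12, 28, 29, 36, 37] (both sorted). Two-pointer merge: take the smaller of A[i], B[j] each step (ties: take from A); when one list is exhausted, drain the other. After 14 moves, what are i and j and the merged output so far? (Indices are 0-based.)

i=7, j=7, merged so far=[3, 4, 4, 6, 7, 10, 12, 12, 17, 20, 23, 26, 28, 29]

i=0 j=0: A[i]=4>B[j]=3 take 3, j++
i=0 j=1: A[i]=4<=B[j]=4 take 4, i++
i=1 j=1: A[i]=6>B[j]=4 take 4, j++
i=1 j=2: A[i]=6<=B[j]=7 take 6, i++
i=2 j=2: A[i]=12>B[j]=7 take 7, j++
i=2 j=3: A[i]=12>B[j]=10 take 10, j++
i=2 j=4: A[i]=12<=B[j]=12 take 12, i++
i=3 j=4: A[i]=17>B[j]=12 take 12, j++
i=3 j=5: A[i]=17<=B[j]=28 take 17, i++
i=4 j=5: A[i]=20<=B[j]=28 take 20, i++
i=5 j=5: A[i]=23<=B[j]=28 take 23, i++
i=6 j=5: A[i]=26<=B[j]=28 take 26, i++
i=7 j=5: A[i]=33>B[j]=28 take 28, j++
i=7 j=6: A[i]=33>B[j]=29 take 29, j++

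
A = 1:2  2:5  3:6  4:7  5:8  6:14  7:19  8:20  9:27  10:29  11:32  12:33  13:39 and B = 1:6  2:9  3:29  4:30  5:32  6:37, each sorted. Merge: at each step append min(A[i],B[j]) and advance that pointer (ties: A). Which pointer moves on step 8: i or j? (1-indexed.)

i

[i=1,j=1] A[i]=2<=B[j]=6 take 2 → i++
[i=2,j=1] A[i]=5<=B[j]=6 take 5 → i++
[i=3,j=1] A[i]=6<=B[j]=6 take 6 → i++
[i=4,j=1] A[i]=7>B[j]=6 take 6 → j++
[i=4,j=2] A[i]=7<=B[j]=9 take 7 → i++
[i=5,j=2] A[i]=8<=B[j]=9 take 8 → i++
[i=6,j=2] A[i]=14>B[j]=9 take 9 → j++
[i=6,j=3] A[i]=14<=B[j]=29 take 14 → i++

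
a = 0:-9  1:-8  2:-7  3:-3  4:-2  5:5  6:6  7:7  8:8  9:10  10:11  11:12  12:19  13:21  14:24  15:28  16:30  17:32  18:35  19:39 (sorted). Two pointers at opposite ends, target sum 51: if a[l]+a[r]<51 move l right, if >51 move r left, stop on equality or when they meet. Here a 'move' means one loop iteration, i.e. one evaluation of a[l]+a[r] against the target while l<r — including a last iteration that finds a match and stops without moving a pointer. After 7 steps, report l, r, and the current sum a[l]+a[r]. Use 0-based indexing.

l=7, r=19, sum=46

[0,19] -9+39=30 <51 → l++
[1,19] -8+39=31 <51 → l++
[2,19] -7+39=32 <51 → l++
[3,19] -3+39=36 <51 → l++
[4,19] -2+39=37 <51 → l++
[5,19] 5+39=44 <51 → l++
[6,19] 6+39=45 <51 → l++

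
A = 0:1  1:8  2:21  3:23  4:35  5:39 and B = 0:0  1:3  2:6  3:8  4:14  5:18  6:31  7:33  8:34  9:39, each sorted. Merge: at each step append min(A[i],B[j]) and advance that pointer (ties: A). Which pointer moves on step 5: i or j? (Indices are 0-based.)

[i=0,j=0] A[i]=1>B[j]=0 take 0 → j++
[i=0,j=1] A[i]=1<=B[j]=3 take 1 → i++
[i=1,j=1] A[i]=8>B[j]=3 take 3 → j++
[i=1,j=2] A[i]=8>B[j]=6 take 6 → j++
[i=1,j=3] A[i]=8<=B[j]=8 take 8 → i++

i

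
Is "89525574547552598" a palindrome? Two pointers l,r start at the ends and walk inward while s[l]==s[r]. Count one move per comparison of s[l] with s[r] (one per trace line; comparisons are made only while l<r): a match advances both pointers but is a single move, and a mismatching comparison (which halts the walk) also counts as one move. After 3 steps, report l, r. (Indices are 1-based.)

l=1 r=17: '8'=='8', l++,r--
l=2 r=16: '9'=='9', l++,r--
l=3 r=15: '5'=='5', l++,r--

l=4, r=14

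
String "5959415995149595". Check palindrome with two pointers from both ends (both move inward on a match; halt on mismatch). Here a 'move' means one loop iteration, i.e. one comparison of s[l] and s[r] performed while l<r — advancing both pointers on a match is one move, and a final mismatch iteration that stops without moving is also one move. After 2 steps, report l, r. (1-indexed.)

l=3, r=14

l=1 r=16: '5'=='5', l++,r--
l=2 r=15: '9'=='9', l++,r--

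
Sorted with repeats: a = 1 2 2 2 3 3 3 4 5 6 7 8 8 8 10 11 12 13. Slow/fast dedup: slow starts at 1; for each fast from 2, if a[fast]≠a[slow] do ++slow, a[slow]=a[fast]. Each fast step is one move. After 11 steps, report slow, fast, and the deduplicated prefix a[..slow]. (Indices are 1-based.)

(s=1,f=2) a[fast]=2≠a[slow]=1 write a[2]=2 → slow++,fast++
(s=2,f=3) a[fast]=2=a[slow] dup → fast++
(s=2,f=4) a[fast]=2=a[slow] dup → fast++
(s=2,f=5) a[fast]=3≠a[slow]=2 write a[3]=3 → slow++,fast++
(s=3,f=6) a[fast]=3=a[slow] dup → fast++
(s=3,f=7) a[fast]=3=a[slow] dup → fast++
(s=3,f=8) a[fast]=4≠a[slow]=3 write a[4]=4 → slow++,fast++
(s=4,f=9) a[fast]=5≠a[slow]=4 write a[5]=5 → slow++,fast++
(s=5,f=10) a[fast]=6≠a[slow]=5 write a[6]=6 → slow++,fast++
(s=6,f=11) a[fast]=7≠a[slow]=6 write a[7]=7 → slow++,fast++
(s=7,f=12) a[fast]=8≠a[slow]=7 write a[8]=8 → slow++,fast++

slow=8, fast=13, prefix=[1, 2, 3, 4, 5, 6, 7, 8]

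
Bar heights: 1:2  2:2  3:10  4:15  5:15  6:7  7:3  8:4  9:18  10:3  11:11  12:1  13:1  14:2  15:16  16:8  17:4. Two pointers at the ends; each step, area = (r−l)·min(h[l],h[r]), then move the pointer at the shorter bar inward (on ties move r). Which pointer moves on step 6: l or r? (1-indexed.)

l

[1,17] min(2,4)*16=32 best=32 * → l++
[2,17] min(2,4)*15=30 best=32 → l++
[3,17] min(10,4)*14=56 best=56 * → r--
[3,16] min(10,8)*13=104 best=104 * → r--
[3,15] min(10,16)*12=120 best=120 * → l++
[4,15] min(15,16)*11=165 best=165 * → l++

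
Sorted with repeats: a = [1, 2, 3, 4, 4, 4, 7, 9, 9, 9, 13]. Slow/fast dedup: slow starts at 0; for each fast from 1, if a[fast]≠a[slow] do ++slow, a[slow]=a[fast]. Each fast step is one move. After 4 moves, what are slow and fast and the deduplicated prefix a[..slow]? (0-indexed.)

slow=0 fast=1: a[fast]=2≠a[slow]=1 write a[1]=2, slow++,fast++
slow=1 fast=2: a[fast]=3≠a[slow]=2 write a[2]=3, slow++,fast++
slow=2 fast=3: a[fast]=4≠a[slow]=3 write a[3]=4, slow++,fast++
slow=3 fast=4: a[fast]=4=a[slow] dup, fast++

slow=3, fast=5, prefix=[1, 2, 3, 4]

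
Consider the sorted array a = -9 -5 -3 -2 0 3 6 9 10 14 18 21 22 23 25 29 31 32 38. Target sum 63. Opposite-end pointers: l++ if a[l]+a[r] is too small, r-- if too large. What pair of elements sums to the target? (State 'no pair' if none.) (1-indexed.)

(25, 38)

[1,19] -9+38=29 <63 → l++
[2,19] -5+38=33 <63 → l++
[3,19] -3+38=35 <63 → l++
[4,19] -2+38=36 <63 → l++
[5,19] 0+38=38 <63 → l++
[6,19] 3+38=41 <63 → l++
[7,19] 6+38=44 <63 → l++
[8,19] 9+38=47 <63 → l++
[9,19] 10+38=48 <63 → l++
[10,19] 14+38=52 <63 → l++
[11,19] 18+38=56 <63 → l++
[12,19] 21+38=59 <63 → l++
[13,19] 22+38=60 <63 → l++
[14,19] 23+38=61 <63 → l++
[15,19] 25+38=63 → found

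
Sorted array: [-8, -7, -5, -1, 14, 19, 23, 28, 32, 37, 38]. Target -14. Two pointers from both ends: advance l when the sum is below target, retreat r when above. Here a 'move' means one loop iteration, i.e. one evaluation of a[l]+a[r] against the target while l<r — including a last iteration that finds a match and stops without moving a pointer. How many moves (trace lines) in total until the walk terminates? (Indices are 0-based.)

[0,10] -8+38=30 >-14 → r--
[0,9] -8+37=29 >-14 → r--
[0,8] -8+32=24 >-14 → r--
[0,7] -8+28=20 >-14 → r--
[0,6] -8+23=15 >-14 → r--
[0,5] -8+19=11 >-14 → r--
[0,4] -8+14=6 >-14 → r--
[0,3] -8+-1=-9 >-14 → r--
[0,2] -8+-5=-13 >-14 → r--
[0,1] -8+-7=-15 <-14 → l++

10 moves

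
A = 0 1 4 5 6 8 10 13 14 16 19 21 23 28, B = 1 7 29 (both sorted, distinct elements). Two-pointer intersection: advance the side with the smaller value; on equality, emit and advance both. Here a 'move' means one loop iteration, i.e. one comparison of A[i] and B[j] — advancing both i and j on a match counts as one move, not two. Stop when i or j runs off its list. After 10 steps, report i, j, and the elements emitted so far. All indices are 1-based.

i=1 j=1: 0<1, i++
i=2 j=1: 1==1 emit, i++,j++
i=3 j=2: 4<7, i++
i=4 j=2: 5<7, i++
i=5 j=2: 6<7, i++
i=6 j=2: 8>7, j++
i=6 j=3: 8<29, i++
i=7 j=3: 10<29, i++
i=8 j=3: 13<29, i++
i=9 j=3: 14<29, i++

i=10, j=3, emitted=[1]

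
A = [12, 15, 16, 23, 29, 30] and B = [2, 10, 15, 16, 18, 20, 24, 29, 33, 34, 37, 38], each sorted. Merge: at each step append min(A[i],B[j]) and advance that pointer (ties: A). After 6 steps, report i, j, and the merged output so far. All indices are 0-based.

i=3, j=3, merged so far=[2, 10, 12, 15, 15, 16]

[i=0,j=0] A[i]=12>B[j]=2 take 2 → j++
[i=0,j=1] A[i]=12>B[j]=10 take 10 → j++
[i=0,j=2] A[i]=12<=B[j]=15 take 12 → i++
[i=1,j=2] A[i]=15<=B[j]=15 take 15 → i++
[i=2,j=2] A[i]=16>B[j]=15 take 15 → j++
[i=2,j=3] A[i]=16<=B[j]=16 take 16 → i++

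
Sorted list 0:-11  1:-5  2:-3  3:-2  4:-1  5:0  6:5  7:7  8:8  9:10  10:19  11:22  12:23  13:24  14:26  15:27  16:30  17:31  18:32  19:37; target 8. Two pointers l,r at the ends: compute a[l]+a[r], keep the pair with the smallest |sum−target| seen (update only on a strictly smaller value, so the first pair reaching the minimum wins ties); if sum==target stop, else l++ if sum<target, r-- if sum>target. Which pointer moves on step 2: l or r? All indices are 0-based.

[0,19] -11+37=26 d=18 * → r--
[0,18] -11+32=21 d=13 * → r--

r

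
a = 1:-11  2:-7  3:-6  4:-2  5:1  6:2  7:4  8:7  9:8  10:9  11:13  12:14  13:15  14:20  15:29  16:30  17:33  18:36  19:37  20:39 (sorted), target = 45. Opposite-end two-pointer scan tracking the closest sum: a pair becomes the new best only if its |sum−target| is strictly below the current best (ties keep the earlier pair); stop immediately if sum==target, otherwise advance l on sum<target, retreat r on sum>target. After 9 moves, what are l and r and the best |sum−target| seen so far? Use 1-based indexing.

l=9, r=19, best |Δ|=1

l=1 r=20: -11+39=28 d=17 *, l++
l=2 r=20: -7+39=32 d=13 *, l++
l=3 r=20: -6+39=33 d=12 *, l++
l=4 r=20: -2+39=37 d=8 *, l++
l=5 r=20: 1+39=40 d=5 *, l++
l=6 r=20: 2+39=41 d=4 *, l++
l=7 r=20: 4+39=43 d=2 *, l++
l=8 r=20: 7+39=46 d=1 *, r--
l=8 r=19: 7+37=44 d=1, l++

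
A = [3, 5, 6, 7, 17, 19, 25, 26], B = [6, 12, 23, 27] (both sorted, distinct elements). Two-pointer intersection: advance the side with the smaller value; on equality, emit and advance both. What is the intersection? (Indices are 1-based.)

intersection = [6]

i=1 j=1: 3<6, i++
i=2 j=1: 5<6, i++
i=3 j=1: 6==6 emit, i++,j++
i=4 j=2: 7<12, i++
i=5 j=2: 17>12, j++
i=5 j=3: 17<23, i++
i=6 j=3: 19<23, i++
i=7 j=3: 25>23, j++
i=7 j=4: 25<27, i++
i=8 j=4: 26<27, i++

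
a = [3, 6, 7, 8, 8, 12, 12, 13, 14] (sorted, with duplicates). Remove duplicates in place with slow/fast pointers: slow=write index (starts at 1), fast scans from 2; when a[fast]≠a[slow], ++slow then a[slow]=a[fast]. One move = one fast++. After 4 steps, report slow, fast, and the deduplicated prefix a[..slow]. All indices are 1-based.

slow=4, fast=6, prefix=[3, 6, 7, 8]

slow=1 fast=2: a[fast]=6≠a[slow]=3 write a[2]=6, slow++,fast++
slow=2 fast=3: a[fast]=7≠a[slow]=6 write a[3]=7, slow++,fast++
slow=3 fast=4: a[fast]=8≠a[slow]=7 write a[4]=8, slow++,fast++
slow=4 fast=5: a[fast]=8=a[slow] dup, fast++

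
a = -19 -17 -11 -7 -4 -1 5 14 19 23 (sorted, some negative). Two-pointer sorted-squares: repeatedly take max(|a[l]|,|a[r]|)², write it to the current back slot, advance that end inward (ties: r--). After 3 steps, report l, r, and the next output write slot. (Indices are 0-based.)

l=0 r=9: |-19|<=|23| out[9]=529, r--
l=0 r=8: |-19|<=|19| out[8]=361, r--
l=0 r=7: |-19|>|14| out[7]=361, l++

l=1, r=7, next write slot=6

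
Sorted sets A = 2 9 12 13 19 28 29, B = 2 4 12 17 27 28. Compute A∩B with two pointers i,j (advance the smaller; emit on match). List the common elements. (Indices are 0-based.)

i=0 j=0: 2==2 emit, i++,j++
i=1 j=1: 9>4, j++
i=1 j=2: 9<12, i++
i=2 j=2: 12==12 emit, i++,j++
i=3 j=3: 13<17, i++
i=4 j=3: 19>17, j++
i=4 j=4: 19<27, i++
i=5 j=4: 28>27, j++
i=5 j=5: 28==28 emit, i++,j++

intersection = [2, 12, 28]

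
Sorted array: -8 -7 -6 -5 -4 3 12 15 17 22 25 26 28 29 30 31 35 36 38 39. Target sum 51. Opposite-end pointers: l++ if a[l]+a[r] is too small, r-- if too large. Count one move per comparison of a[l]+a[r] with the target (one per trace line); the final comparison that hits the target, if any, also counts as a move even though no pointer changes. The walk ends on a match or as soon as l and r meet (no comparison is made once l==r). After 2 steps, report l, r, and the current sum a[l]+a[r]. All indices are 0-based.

[0,19] -8+39=31 <51 → l++
[1,19] -7+39=32 <51 → l++

l=2, r=19, sum=33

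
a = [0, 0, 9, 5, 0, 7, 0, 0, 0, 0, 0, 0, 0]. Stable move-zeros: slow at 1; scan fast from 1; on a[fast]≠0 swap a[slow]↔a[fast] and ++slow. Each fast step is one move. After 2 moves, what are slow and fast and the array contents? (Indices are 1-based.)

slow=1, fast=3, a=[0, 0, 9, 5, 0, 7, 0, 0, 0, 0, 0, 0, 0]

slow=1 fast=1: a[fast]=0, fast++
slow=1 fast=2: a[fast]=0, fast++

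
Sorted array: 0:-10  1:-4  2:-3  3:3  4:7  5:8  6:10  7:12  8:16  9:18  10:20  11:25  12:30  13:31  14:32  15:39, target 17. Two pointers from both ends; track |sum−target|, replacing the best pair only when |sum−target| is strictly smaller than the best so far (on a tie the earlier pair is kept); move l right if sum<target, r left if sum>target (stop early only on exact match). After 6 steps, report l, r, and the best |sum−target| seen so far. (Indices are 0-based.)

l=1, r=10, best |Δ|=2

[0,15] -10+39=29 d=12 * → r--
[0,14] -10+32=22 d=5 * → r--
[0,13] -10+31=21 d=4 * → r--
[0,12] -10+30=20 d=3 * → r--
[0,11] -10+25=15 d=2 * → l++
[1,11] -4+25=21 d=4 → r--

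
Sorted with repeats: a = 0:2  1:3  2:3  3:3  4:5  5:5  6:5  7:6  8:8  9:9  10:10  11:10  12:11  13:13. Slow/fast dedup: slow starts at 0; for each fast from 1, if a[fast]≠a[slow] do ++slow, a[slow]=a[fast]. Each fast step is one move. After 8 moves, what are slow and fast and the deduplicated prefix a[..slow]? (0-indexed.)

(s=0,f=1) a[fast]=3≠a[slow]=2 write a[1]=3 → slow++,fast++
(s=1,f=2) a[fast]=3=a[slow] dup → fast++
(s=1,f=3) a[fast]=3=a[slow] dup → fast++
(s=1,f=4) a[fast]=5≠a[slow]=3 write a[2]=5 → slow++,fast++
(s=2,f=5) a[fast]=5=a[slow] dup → fast++
(s=2,f=6) a[fast]=5=a[slow] dup → fast++
(s=2,f=7) a[fast]=6≠a[slow]=5 write a[3]=6 → slow++,fast++
(s=3,f=8) a[fast]=8≠a[slow]=6 write a[4]=8 → slow++,fast++

slow=4, fast=9, prefix=[2, 3, 5, 6, 8]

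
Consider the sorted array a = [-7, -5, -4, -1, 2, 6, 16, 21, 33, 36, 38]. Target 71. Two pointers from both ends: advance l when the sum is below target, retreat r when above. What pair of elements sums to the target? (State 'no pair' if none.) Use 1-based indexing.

l=1 r=11: -7+38=31 <71, l++
l=2 r=11: -5+38=33 <71, l++
l=3 r=11: -4+38=34 <71, l++
l=4 r=11: -1+38=37 <71, l++
l=5 r=11: 2+38=40 <71, l++
l=6 r=11: 6+38=44 <71, l++
l=7 r=11: 16+38=54 <71, l++
l=8 r=11: 21+38=59 <71, l++
l=9 r=11: 33+38=71, found

(33, 38)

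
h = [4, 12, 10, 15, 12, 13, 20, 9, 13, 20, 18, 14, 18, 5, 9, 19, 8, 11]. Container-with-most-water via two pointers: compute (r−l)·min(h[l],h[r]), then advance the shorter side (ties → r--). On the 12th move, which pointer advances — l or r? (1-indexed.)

r

[1,18] min(4,11)*17=68 best=68 * → l++
[2,18] min(12,11)*16=176 best=176 * → r--
[2,17] min(12,8)*15=120 best=176 → r--
[2,16] min(12,19)*14=168 best=176 → l++
[3,16] min(10,19)*13=130 best=176 → l++
[4,16] min(15,19)*12=180 best=180 * → l++
[5,16] min(12,19)*11=132 best=180 → l++
[6,16] min(13,19)*10=130 best=180 → l++
[7,16] min(20,19)*9=171 best=180 → r--
[7,15] min(20,9)*8=72 best=180 → r--
[7,14] min(20,5)*7=35 best=180 → r--
[7,13] min(20,18)*6=108 best=180 → r--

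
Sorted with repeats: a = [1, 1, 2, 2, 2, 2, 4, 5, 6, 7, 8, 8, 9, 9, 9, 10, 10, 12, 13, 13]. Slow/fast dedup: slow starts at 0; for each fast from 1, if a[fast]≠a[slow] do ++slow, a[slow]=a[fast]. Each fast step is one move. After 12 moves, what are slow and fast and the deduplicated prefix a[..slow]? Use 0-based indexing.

slow=0 fast=1: a[fast]=1=a[slow] dup, fast++
slow=0 fast=2: a[fast]=2≠a[slow]=1 write a[1]=2, slow++,fast++
slow=1 fast=3: a[fast]=2=a[slow] dup, fast++
slow=1 fast=4: a[fast]=2=a[slow] dup, fast++
slow=1 fast=5: a[fast]=2=a[slow] dup, fast++
slow=1 fast=6: a[fast]=4≠a[slow]=2 write a[2]=4, slow++,fast++
slow=2 fast=7: a[fast]=5≠a[slow]=4 write a[3]=5, slow++,fast++
slow=3 fast=8: a[fast]=6≠a[slow]=5 write a[4]=6, slow++,fast++
slow=4 fast=9: a[fast]=7≠a[slow]=6 write a[5]=7, slow++,fast++
slow=5 fast=10: a[fast]=8≠a[slow]=7 write a[6]=8, slow++,fast++
slow=6 fast=11: a[fast]=8=a[slow] dup, fast++
slow=6 fast=12: a[fast]=9≠a[slow]=8 write a[7]=9, slow++,fast++

slow=7, fast=13, prefix=[1, 2, 4, 5, 6, 7, 8, 9]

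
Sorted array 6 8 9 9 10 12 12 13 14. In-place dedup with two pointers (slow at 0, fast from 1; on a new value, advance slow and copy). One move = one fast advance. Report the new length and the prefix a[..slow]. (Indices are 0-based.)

(s=0,f=1) a[fast]=8≠a[slow]=6 write a[1]=8 → slow++,fast++
(s=1,f=2) a[fast]=9≠a[slow]=8 write a[2]=9 → slow++,fast++
(s=2,f=3) a[fast]=9=a[slow] dup → fast++
(s=2,f=4) a[fast]=10≠a[slow]=9 write a[3]=10 → slow++,fast++
(s=3,f=5) a[fast]=12≠a[slow]=10 write a[4]=12 → slow++,fast++
(s=4,f=6) a[fast]=12=a[slow] dup → fast++
(s=4,f=7) a[fast]=13≠a[slow]=12 write a[5]=13 → slow++,fast++
(s=5,f=8) a[fast]=14≠a[slow]=13 write a[6]=14 → slow++,fast++

length 7; prefix = [6, 8, 9, 10, 12, 13, 14]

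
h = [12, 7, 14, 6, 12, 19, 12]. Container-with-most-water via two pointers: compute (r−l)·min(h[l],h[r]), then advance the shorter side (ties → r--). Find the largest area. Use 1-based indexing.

max area = 72

[1,7] min(12,12)*6=72 best=72 * → r--
[1,6] min(12,19)*5=60 best=72 → l++
[2,6] min(7,19)*4=28 best=72 → l++
[3,6] min(14,19)*3=42 best=72 → l++
[4,6] min(6,19)*2=12 best=72 → l++
[5,6] min(12,19)*1=12 best=72 → l++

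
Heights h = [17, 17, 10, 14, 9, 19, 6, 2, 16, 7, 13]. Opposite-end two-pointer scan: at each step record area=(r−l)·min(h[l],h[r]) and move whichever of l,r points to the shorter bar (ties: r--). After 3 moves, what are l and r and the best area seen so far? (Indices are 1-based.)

l=1, r=8, best area=130

[1,11] min(17,13)*10=130 best=130 * → r--
[1,10] min(17,7)*9=63 best=130 → r--
[1,9] min(17,16)*8=128 best=130 → r--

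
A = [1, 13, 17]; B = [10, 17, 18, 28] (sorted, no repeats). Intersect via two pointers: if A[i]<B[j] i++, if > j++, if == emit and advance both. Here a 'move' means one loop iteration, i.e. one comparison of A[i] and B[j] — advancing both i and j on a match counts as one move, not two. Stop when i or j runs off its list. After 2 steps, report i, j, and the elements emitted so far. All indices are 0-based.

i=0 j=0: 1<10, i++
i=1 j=0: 13>10, j++

i=1, j=1, emitted=[]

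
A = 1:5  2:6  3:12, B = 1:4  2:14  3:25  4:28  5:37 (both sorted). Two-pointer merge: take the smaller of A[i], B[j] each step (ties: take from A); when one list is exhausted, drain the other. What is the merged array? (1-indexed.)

i=1 j=1: A[i]=5>B[j]=4 take 4, j++
i=1 j=2: A[i]=5<=B[j]=14 take 5, i++
i=2 j=2: A[i]=6<=B[j]=14 take 6, i++
i=3 j=2: A[i]=12<=B[j]=14 take 12, i++
i=4 j=2: A done, take B[j]=14, j++
i=4 j=3: A done, take B[j]=25, j++
i=4 j=4: A done, take B[j]=28, j++
i=4 j=5: A done, take B[j]=37, j++

[4, 5, 6, 12, 14, 25, 28, 37]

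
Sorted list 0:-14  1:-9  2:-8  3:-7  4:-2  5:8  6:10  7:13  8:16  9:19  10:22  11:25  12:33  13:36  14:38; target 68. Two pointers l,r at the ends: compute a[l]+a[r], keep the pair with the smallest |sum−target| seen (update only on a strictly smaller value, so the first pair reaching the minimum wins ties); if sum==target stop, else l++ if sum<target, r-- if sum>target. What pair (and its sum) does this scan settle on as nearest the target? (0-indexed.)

pair (33, 36) with sum 69 (|Δ|=1)

[0,14] -14+38=24 d=44 * → l++
[1,14] -9+38=29 d=39 * → l++
[2,14] -8+38=30 d=38 * → l++
[3,14] -7+38=31 d=37 * → l++
[4,14] -2+38=36 d=32 * → l++
[5,14] 8+38=46 d=22 * → l++
[6,14] 10+38=48 d=20 * → l++
[7,14] 13+38=51 d=17 * → l++
[8,14] 16+38=54 d=14 * → l++
[9,14] 19+38=57 d=11 * → l++
[10,14] 22+38=60 d=8 * → l++
[11,14] 25+38=63 d=5 * → l++
[12,14] 33+38=71 d=3 * → r--
[12,13] 33+36=69 d=1 * → r--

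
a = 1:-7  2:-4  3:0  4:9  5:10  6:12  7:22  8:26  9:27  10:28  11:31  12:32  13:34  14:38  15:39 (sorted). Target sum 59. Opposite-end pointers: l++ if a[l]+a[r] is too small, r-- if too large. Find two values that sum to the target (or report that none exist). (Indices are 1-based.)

(27, 32)

l=1 r=15: -7+39=32 <59, l++
l=2 r=15: -4+39=35 <59, l++
l=3 r=15: 0+39=39 <59, l++
l=4 r=15: 9+39=48 <59, l++
l=5 r=15: 10+39=49 <59, l++
l=6 r=15: 12+39=51 <59, l++
l=7 r=15: 22+39=61 >59, r--
l=7 r=14: 22+38=60 >59, r--
l=7 r=13: 22+34=56 <59, l++
l=8 r=13: 26+34=60 >59, r--
l=8 r=12: 26+32=58 <59, l++
l=9 r=12: 27+32=59, found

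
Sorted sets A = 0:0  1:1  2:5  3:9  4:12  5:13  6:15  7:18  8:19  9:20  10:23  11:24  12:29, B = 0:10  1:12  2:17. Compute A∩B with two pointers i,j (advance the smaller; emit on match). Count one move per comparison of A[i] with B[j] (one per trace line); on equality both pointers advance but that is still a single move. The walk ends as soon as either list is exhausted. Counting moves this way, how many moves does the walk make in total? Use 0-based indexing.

[i=0,j=0] 0<10 → i++
[i=1,j=0] 1<10 → i++
[i=2,j=0] 5<10 → i++
[i=3,j=0] 9<10 → i++
[i=4,j=0] 12>10 → j++
[i=4,j=1] 12==12 emit → i++,j++
[i=5,j=2] 13<17 → i++
[i=6,j=2] 15<17 → i++
[i=7,j=2] 18>17 → j++

9 moves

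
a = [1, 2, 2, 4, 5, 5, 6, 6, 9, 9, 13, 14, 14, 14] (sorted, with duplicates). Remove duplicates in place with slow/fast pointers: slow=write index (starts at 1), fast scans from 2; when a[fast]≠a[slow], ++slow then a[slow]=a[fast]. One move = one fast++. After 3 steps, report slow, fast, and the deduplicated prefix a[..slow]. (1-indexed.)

slow=3, fast=5, prefix=[1, 2, 4]

slow=1 fast=2: a[fast]=2≠a[slow]=1 write a[2]=2, slow++,fast++
slow=2 fast=3: a[fast]=2=a[slow] dup, fast++
slow=2 fast=4: a[fast]=4≠a[slow]=2 write a[3]=4, slow++,fast++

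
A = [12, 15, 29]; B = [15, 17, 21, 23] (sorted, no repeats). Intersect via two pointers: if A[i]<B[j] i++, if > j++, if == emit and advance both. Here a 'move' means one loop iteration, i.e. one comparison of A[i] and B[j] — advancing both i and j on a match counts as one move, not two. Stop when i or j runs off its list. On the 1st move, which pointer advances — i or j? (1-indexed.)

i=1 j=1: 12<15, i++

i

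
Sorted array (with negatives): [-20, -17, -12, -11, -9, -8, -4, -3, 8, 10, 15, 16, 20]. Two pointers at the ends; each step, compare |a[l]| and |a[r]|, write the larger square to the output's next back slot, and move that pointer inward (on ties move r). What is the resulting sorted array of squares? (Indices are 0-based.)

[0,12] |-20|<=|20| out[12]=400 → r--
[0,11] |-20|>|16| out[11]=400 → l++
[1,11] |-17|>|16| out[10]=289 → l++
[2,11] |-12|<=|16| out[9]=256 → r--
[2,10] |-12|<=|15| out[8]=225 → r--
[2,9] |-12|>|10| out[7]=144 → l++
[3,9] |-11|>|10| out[6]=121 → l++
[4,9] |-9|<=|10| out[5]=100 → r--
[4,8] |-9|>|8| out[4]=81 → l++
[5,8] |-8|<=|8| out[3]=64 → r--
[5,7] |-8|>|-3| out[2]=64 → l++
[6,7] |-4|>|-3| out[1]=16 → l++
[7,7] |-3|<=|-3| out[0]=9 → r--

[9, 16, 64, 64, 81, 100, 121, 144, 225, 256, 289, 400, 400]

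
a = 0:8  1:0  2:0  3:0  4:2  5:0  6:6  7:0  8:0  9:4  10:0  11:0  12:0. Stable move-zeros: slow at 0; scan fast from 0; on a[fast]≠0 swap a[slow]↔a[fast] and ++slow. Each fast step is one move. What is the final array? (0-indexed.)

[8, 2, 6, 4, 0, 0, 0, 0, 0, 0, 0, 0, 0]

(s=0,f=0) a[fast]=8≠0 swap→a[0]=8 → slow++,fast++
(s=1,f=1) a[fast]=0 → fast++
(s=1,f=2) a[fast]=0 → fast++
(s=1,f=3) a[fast]=0 → fast++
(s=1,f=4) a[fast]=2≠0 swap→a[1]=2 → slow++,fast++
(s=2,f=5) a[fast]=0 → fast++
(s=2,f=6) a[fast]=6≠0 swap→a[2]=6 → slow++,fast++
(s=3,f=7) a[fast]=0 → fast++
(s=3,f=8) a[fast]=0 → fast++
(s=3,f=9) a[fast]=4≠0 swap→a[3]=4 → slow++,fast++
(s=4,f=10) a[fast]=0 → fast++
(s=4,f=11) a[fast]=0 → fast++
(s=4,f=12) a[fast]=0 → fast++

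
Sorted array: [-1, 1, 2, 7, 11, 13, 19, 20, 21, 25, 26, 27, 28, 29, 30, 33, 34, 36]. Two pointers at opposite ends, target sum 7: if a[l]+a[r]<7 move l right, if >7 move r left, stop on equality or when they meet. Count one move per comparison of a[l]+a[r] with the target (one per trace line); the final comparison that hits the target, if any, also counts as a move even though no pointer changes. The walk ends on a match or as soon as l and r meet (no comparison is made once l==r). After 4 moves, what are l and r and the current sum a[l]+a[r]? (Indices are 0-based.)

l=0 r=17: -1+36=35 >7, r--
l=0 r=16: -1+34=33 >7, r--
l=0 r=15: -1+33=32 >7, r--
l=0 r=14: -1+30=29 >7, r--

l=0, r=13, sum=28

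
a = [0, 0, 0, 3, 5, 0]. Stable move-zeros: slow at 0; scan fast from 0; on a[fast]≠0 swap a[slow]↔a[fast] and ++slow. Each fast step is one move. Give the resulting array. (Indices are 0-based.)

slow=0 fast=0: a[fast]=0, fast++
slow=0 fast=1: a[fast]=0, fast++
slow=0 fast=2: a[fast]=0, fast++
slow=0 fast=3: a[fast]=3≠0 swap→a[0]=3, slow++,fast++
slow=1 fast=4: a[fast]=5≠0 swap→a[1]=5, slow++,fast++
slow=2 fast=5: a[fast]=0, fast++

[3, 5, 0, 0, 0, 0]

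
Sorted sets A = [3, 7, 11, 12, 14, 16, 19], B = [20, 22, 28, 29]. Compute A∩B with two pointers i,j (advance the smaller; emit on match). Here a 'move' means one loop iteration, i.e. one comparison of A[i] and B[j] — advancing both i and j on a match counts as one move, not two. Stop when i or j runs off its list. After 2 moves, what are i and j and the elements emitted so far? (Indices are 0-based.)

[i=0,j=0] 3<20 → i++
[i=1,j=0] 7<20 → i++

i=2, j=0, emitted=[]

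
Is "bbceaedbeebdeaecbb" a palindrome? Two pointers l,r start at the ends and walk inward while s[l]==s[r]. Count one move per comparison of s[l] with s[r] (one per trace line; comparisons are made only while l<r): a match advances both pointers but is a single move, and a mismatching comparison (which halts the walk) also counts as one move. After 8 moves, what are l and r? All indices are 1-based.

[1,18] 'b'=='b' → l++,r--
[2,17] 'b'=='b' → l++,r--
[3,16] 'c'=='c' → l++,r--
[4,15] 'e'=='e' → l++,r--
[5,14] 'a'=='a' → l++,r--
[6,13] 'e'=='e' → l++,r--
[7,12] 'd'=='d' → l++,r--
[8,11] 'b'=='b' → l++,r--

l=9, r=10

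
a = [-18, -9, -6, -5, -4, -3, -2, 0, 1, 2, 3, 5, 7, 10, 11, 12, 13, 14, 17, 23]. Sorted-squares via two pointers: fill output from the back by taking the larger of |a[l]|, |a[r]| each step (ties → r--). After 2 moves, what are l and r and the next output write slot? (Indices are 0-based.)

l=1, r=18, next write slot=17

[0,19] |-18|<=|23| out[19]=529 → r--
[0,18] |-18|>|17| out[18]=324 → l++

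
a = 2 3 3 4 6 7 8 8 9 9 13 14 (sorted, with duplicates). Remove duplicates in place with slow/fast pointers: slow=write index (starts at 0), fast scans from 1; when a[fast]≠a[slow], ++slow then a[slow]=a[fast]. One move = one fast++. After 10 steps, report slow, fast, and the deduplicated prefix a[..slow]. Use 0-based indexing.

(s=0,f=1) a[fast]=3≠a[slow]=2 write a[1]=3 → slow++,fast++
(s=1,f=2) a[fast]=3=a[slow] dup → fast++
(s=1,f=3) a[fast]=4≠a[slow]=3 write a[2]=4 → slow++,fast++
(s=2,f=4) a[fast]=6≠a[slow]=4 write a[3]=6 → slow++,fast++
(s=3,f=5) a[fast]=7≠a[slow]=6 write a[4]=7 → slow++,fast++
(s=4,f=6) a[fast]=8≠a[slow]=7 write a[5]=8 → slow++,fast++
(s=5,f=7) a[fast]=8=a[slow] dup → fast++
(s=5,f=8) a[fast]=9≠a[slow]=8 write a[6]=9 → slow++,fast++
(s=6,f=9) a[fast]=9=a[slow] dup → fast++
(s=6,f=10) a[fast]=13≠a[slow]=9 write a[7]=13 → slow++,fast++

slow=7, fast=11, prefix=[2, 3, 4, 6, 7, 8, 9, 13]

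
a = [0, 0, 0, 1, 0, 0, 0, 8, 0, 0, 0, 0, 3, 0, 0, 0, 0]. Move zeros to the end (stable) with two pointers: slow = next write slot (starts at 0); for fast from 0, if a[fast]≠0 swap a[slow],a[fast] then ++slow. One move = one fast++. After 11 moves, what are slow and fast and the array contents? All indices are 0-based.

(s=0,f=0) a[fast]=0 → fast++
(s=0,f=1) a[fast]=0 → fast++
(s=0,f=2) a[fast]=0 → fast++
(s=0,f=3) a[fast]=1≠0 swap→a[0]=1 → slow++,fast++
(s=1,f=4) a[fast]=0 → fast++
(s=1,f=5) a[fast]=0 → fast++
(s=1,f=6) a[fast]=0 → fast++
(s=1,f=7) a[fast]=8≠0 swap→a[1]=8 → slow++,fast++
(s=2,f=8) a[fast]=0 → fast++
(s=2,f=9) a[fast]=0 → fast++
(s=2,f=10) a[fast]=0 → fast++

slow=2, fast=11, a=[1, 8, 0, 0, 0, 0, 0, 0, 0, 0, 0, 0, 3, 0, 0, 0, 0]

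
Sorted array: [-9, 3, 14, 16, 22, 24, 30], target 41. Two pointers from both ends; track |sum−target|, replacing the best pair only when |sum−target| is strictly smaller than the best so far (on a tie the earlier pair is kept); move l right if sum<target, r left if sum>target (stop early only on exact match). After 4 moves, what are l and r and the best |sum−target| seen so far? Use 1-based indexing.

[1,7] -9+30=21 d=20 * → l++
[2,7] 3+30=33 d=8 * → l++
[3,7] 14+30=44 d=3 * → r--
[3,6] 14+24=38 d=3 → l++

l=4, r=6, best |Δ|=3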